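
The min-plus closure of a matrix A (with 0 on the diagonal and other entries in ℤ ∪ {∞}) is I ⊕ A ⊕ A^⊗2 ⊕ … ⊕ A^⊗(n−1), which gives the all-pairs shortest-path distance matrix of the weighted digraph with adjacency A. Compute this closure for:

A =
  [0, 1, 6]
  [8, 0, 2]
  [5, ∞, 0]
Closure =
  [0, 1, 3]
  [7, 0, 2]
  [5, 6, 0]

This is the Floyd-Warshall all-pairs shortest-path computation. For each intermediate vertex k = 0, 1, …, 2, update dist[i][j] ← min(dist[i][j], dist[i][k] + dist[k][j]). The final matrix gives, for each (i, j), the minimum total weight of any directed path from i to j (possibly empty when i = j).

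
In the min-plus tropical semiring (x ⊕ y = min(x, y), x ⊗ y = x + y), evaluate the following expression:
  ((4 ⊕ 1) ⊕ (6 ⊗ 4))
((4 ⊕ 1) ⊕ (6 ⊗ 4)) = 1

Expand innermost to outermost. Recall ⊕ takes the minimum of its arguments and ⊗ takes their sum. Working out the expression ((4 ⊕ 1) ⊕ (6 ⊗ 4)) gives 1.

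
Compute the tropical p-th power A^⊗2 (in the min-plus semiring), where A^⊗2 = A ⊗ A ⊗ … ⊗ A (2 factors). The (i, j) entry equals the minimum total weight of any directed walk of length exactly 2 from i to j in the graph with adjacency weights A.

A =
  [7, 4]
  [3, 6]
A^⊗2 =
  [7, 10]
  [9, 7]

Each entry (A^⊗2)_ij equals the minimum over all length-2 walks i = v_0 → v_1 → … → v_2 = j of Σ_t A[v_t][v_{t+1}]. For example, for (i, j) = (0, 1) we minimise over 2 possible intermediate vertex sequences; the minimum is 10, attained along the walk 0 → 1 → 1.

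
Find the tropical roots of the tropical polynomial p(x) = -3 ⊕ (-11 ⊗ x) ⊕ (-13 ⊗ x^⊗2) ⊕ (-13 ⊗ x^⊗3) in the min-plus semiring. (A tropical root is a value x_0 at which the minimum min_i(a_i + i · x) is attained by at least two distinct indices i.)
Roots: {0, 2, 8}

Each tropical root is a break point of the lower envelope of the lines y = a_i + i · x (there are 4 lines, with slopes 0, 1, ..., 3). Only the lines that attain the minimum somewhere contribute to roots; other lines are dominated. Here the surviving (envelope) indices are i = 3, i = 2, i = 1, i = 0.
Intersections between consecutive envelope lines give the roots: for adjacent envelope indices i < j the intersection is x = (a_i − a_j) / (j − i). Reading off the sorted break points: {0, 2, 8}.
Verification: at each break x_0, at least two indices attain the minimum of min_i(a_i + i · x_0).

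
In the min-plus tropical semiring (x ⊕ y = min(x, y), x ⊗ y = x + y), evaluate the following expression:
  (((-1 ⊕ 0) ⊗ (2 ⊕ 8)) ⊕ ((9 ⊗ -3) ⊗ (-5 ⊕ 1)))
(((-1 ⊕ 0) ⊗ (2 ⊕ 8)) ⊕ ((9 ⊗ -3) ⊗ (-5 ⊕ 1))) = 1

Expand innermost to outermost. Recall ⊕ takes the minimum of its arguments and ⊗ takes their sum. Working out the expression (((-1 ⊕ 0) ⊗ (2 ⊕ 8)) ⊕ ((9 ⊗ -3) ⊗ (-5 ⊕ 1))) gives 1.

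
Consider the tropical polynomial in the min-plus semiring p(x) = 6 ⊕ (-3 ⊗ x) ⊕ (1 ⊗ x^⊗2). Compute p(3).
p(3) = 0

A tropical monomial a ⊗ x^⊗i evaluates to a + i · x. Evaluating each term at x = 3:
  Term 0 contributes 6 + 0 · 3 = 6
  Term 1 contributes -3 + 1 · 3 = 0
  Term 2 contributes 1 + 2 · 3 = 7
p(3) = ⊕ of these = min[6, 0, 7] = 0.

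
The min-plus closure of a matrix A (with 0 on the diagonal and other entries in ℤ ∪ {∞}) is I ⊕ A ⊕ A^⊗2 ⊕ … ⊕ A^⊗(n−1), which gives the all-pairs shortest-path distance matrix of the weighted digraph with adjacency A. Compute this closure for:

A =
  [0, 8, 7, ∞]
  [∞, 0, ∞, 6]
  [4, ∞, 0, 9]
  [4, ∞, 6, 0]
Closure =
  [0, 8, 7, 14]
  [10, 0, 12, 6]
  [4, 12, 0, 9]
  [4, 12, 6, 0]

This is the Floyd-Warshall all-pairs shortest-path computation. For each intermediate vertex k = 0, 1, …, 3, update dist[i][j] ← min(dist[i][j], dist[i][k] + dist[k][j]). The final matrix gives, for each (i, j), the minimum total weight of any directed path from i to j (possibly empty when i = j).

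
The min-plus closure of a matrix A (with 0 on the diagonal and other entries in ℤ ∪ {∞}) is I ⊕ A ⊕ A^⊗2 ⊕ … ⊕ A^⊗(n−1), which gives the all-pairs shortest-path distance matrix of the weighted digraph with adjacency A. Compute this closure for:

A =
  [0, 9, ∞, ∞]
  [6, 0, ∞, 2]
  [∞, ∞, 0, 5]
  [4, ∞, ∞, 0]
Closure =
  [0, 9, ∞, 11]
  [6, 0, ∞, 2]
  [9, 18, 0, 5]
  [4, 13, ∞, 0]

This is the Floyd-Warshall all-pairs shortest-path computation. For each intermediate vertex k = 0, 1, …, 3, update dist[i][j] ← min(dist[i][j], dist[i][k] + dist[k][j]). The final matrix gives, for each (i, j), the minimum total weight of any directed path from i to j (possibly empty when i = j).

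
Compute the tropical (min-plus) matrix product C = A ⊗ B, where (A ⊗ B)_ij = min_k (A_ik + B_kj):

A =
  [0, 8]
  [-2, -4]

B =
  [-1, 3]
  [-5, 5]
A ⊗ B =
  [-1, 3]
  [-9, 1]

Apply the min-plus product entry-by-entry:
  C[0][0] = min over k of (A[0][0] + B[0][0] = 0 + -1 = -1, A[0][1] + B[1][0] = 8 + -5 = 3) = -1 (attained at k = 0)
  C[0][1] = min over k of (A[0][0] + B[0][1] = 0 + 3 = 3, A[0][1] + B[1][1] = 8 + 5 = 13) = 3 (attained at k = 0)
  C[1][0] = min over k of (A[1][0] + B[0][0] = -2 + -1 = -3, A[1][1] + B[1][0] = -4 + -5 = -9) = -9 (attained at k = 1)
  C[1][1] = min over k of (A[1][0] + B[0][1] = -2 + 3 = 1, A[1][1] + B[1][1] = -4 + 5 = 1) = 1 (attained at k = 0)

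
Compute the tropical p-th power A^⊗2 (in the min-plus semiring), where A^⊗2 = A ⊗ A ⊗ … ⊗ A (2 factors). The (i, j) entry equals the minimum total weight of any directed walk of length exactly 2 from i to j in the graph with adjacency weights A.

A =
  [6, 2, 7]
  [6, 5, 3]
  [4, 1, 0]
A^⊗2 =
  [8, 7, 5]
  [7, 4, 3]
  [4, 1, 0]

Each entry (A^⊗2)_ij equals the minimum over all length-2 walks i = v_0 → v_1 → … → v_2 = j of Σ_t A[v_t][v_{t+1}]. For example, for (i, j) = (0, 2) we minimise over 3 possible intermediate vertex sequences; the minimum is 5, attained along the walk 0 → 1 → 2.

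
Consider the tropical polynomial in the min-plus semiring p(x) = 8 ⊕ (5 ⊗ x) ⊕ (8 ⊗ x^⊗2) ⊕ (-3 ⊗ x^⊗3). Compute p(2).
p(2) = 3

A tropical monomial a ⊗ x^⊗i evaluates to a + i · x. Evaluating each term at x = 2:
  Term 0 contributes 8 + 0 · 2 = 8
  Term 1 contributes 5 + 1 · 2 = 7
  Term 2 contributes 8 + 2 · 2 = 12
  Term 3 contributes -3 + 3 · 2 = 3
p(2) = ⊕ of these = min[8, 7, 12, 3] = 3.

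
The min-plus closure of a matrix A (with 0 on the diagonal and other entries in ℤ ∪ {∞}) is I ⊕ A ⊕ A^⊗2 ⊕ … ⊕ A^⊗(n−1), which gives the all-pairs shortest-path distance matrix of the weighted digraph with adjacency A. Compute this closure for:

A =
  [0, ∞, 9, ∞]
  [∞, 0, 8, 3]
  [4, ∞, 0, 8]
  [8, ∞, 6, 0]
Closure =
  [0, ∞, 9, 17]
  [11, 0, 8, 3]
  [4, ∞, 0, 8]
  [8, ∞, 6, 0]

This is the Floyd-Warshall all-pairs shortest-path computation. For each intermediate vertex k = 0, 1, …, 3, update dist[i][j] ← min(dist[i][j], dist[i][k] + dist[k][j]). The final matrix gives, for each (i, j), the minimum total weight of any directed path from i to j (possibly empty when i = j).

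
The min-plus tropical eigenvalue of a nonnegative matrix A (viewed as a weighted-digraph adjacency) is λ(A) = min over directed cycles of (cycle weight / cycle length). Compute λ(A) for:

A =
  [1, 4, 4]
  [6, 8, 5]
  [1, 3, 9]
λ(A) = 1

Enumerate directed cycles and compute their means (weight / length). Sample:
  cycle 0 → 0: weight = 1, length = 1, mean = 1/1 ≈ 1.000
  cycle 1 → 1: weight = 8, length = 1, mean = 8/1 ≈ 8.000
  cycle 2 → 2: weight = 9, length = 1, mean = 9/1 ≈ 9.000
  cycle 0 → 1 → 0: weight = 10, length = 2, mean = 10/2 ≈ 5.000
  cycle 0 → 2 → 0: weight = 5, length = 2, mean = 5/2 ≈ 2.500
  cycle 1 → 0 → 1: weight = 10, length = 2, mean = 10/2 ≈ 5.000
Minimum mean = 1.000, attained e.g. along the cycle 0 → 0 with weight 1 and length 1. So λ(A) = 1/1 = 1.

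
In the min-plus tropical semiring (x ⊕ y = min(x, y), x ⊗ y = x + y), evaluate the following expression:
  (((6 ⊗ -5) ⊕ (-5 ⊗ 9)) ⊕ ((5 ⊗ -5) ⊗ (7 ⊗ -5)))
(((6 ⊗ -5) ⊕ (-5 ⊗ 9)) ⊕ ((5 ⊗ -5) ⊗ (7 ⊗ -5))) = 1

Expand innermost to outermost. Recall ⊕ takes the minimum of its arguments and ⊗ takes their sum. Working out the expression (((6 ⊗ -5) ⊕ (-5 ⊗ 9)) ⊕ ((5 ⊗ -5) ⊗ (7 ⊗ -5))) gives 1.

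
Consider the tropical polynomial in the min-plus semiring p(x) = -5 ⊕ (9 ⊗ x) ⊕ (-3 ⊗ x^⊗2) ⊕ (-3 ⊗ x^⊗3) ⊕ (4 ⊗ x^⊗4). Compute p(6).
p(6) = -5

A tropical monomial a ⊗ x^⊗i evaluates to a + i · x. Evaluating each term at x = 6:
  Term 0 contributes -5 + 0 · 6 = -5
  Term 1 contributes 9 + 1 · 6 = 15
  Term 2 contributes -3 + 2 · 6 = 9
  Term 3 contributes -3 + 3 · 6 = 15
  Term 4 contributes 4 + 4 · 6 = 28
p(6) = ⊕ of these = min[-5, 15, 9, 15, 28] = -5.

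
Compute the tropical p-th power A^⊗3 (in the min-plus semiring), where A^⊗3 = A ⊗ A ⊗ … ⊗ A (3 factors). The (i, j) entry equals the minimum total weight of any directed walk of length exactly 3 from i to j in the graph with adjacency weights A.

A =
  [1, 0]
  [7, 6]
A^⊗3 =
  [3, 2]
  [9, 8]

Each entry (A^⊗3)_ij equals the minimum over all length-3 walks i = v_0 → v_1 → … → v_3 = j of Σ_t A[v_t][v_{t+1}]. For example, for (i, j) = (0, 1) we minimise over 4 possible intermediate vertex sequences; the minimum is 2, attained along the walk 0 → 0 → 0 → 1.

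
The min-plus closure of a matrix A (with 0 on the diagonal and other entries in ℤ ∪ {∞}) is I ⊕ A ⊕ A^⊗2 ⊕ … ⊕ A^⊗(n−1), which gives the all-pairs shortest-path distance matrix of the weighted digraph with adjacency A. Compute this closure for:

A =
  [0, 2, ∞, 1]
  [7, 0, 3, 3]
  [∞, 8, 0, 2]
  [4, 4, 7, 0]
Closure =
  [0, 2, 5, 1]
  [7, 0, 3, 3]
  [6, 6, 0, 2]
  [4, 4, 7, 0]

This is the Floyd-Warshall all-pairs shortest-path computation. For each intermediate vertex k = 0, 1, …, 3, update dist[i][j] ← min(dist[i][j], dist[i][k] + dist[k][j]). The final matrix gives, for each (i, j), the minimum total weight of any directed path from i to j (possibly empty when i = j).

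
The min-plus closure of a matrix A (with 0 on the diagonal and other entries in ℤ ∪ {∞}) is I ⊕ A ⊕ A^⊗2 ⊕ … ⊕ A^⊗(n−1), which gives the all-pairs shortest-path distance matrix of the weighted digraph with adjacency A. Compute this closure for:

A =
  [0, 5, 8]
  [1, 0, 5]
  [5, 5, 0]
Closure =
  [0, 5, 8]
  [1, 0, 5]
  [5, 5, 0]

This is the Floyd-Warshall all-pairs shortest-path computation. For each intermediate vertex k = 0, 1, …, 2, update dist[i][j] ← min(dist[i][j], dist[i][k] + dist[k][j]). The final matrix gives, for each (i, j), the minimum total weight of any directed path from i to j (possibly empty when i = j).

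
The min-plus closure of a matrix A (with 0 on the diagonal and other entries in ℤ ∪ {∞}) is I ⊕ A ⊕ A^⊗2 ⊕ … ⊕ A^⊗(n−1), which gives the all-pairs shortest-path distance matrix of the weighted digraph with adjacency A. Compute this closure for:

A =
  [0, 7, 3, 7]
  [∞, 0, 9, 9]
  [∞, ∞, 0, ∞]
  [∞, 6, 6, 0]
Closure =
  [0, 7, 3, 7]
  [∞, 0, 9, 9]
  [∞, ∞, 0, ∞]
  [∞, 6, 6, 0]

This is the Floyd-Warshall all-pairs shortest-path computation. For each intermediate vertex k = 0, 1, …, 3, update dist[i][j] ← min(dist[i][j], dist[i][k] + dist[k][j]). The final matrix gives, for each (i, j), the minimum total weight of any directed path from i to j (possibly empty when i = j).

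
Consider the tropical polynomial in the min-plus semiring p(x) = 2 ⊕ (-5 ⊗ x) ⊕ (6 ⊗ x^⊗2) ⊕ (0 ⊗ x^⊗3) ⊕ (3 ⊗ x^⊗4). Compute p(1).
p(1) = -4

A tropical monomial a ⊗ x^⊗i evaluates to a + i · x. Evaluating each term at x = 1:
  Term 0 contributes 2 + 0 · 1 = 2
  Term 1 contributes -5 + 1 · 1 = -4
  Term 2 contributes 6 + 2 · 1 = 8
  Term 3 contributes 0 + 3 · 1 = 3
  Term 4 contributes 3 + 4 · 1 = 7
p(1) = ⊕ of these = min[2, -4, 8, 3, 7] = -4.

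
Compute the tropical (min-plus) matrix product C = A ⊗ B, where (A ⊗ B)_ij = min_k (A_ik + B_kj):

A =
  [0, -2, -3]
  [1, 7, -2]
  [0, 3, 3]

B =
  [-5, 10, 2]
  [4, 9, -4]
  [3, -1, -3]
A ⊗ B =
  [-5, -4, -6]
  [-4, -3, -5]
  [-5, 2, -1]

Apply the min-plus product entry-by-entry:
  C[0][0] = min over k of (A[0][0] + B[0][0] = 0 + -5 = -5, A[0][1] + B[1][0] = -2 + 4 = 2, A[0][2] + B[2][0] = -3 + 3 = 0) = -5 (attained at k = 0)
  C[0][1] = min over k of (A[0][0] + B[0][1] = 0 + 10 = 10, A[0][1] + B[1][1] = -2 + 9 = 7, A[0][2] + B[2][1] = -3 + -1 = -4) = -4 (attained at k = 2)
  C[0][2] = min over k of (A[0][0] + B[0][2] = 0 + 2 = 2, A[0][1] + B[1][2] = -2 + -4 = -6, A[0][2] + B[2][2] = -3 + -3 = -6) = -6 (attained at k = 1)
  C[1][0] = min over k of (A[1][0] + B[0][0] = 1 + -5 = -4, A[1][1] + B[1][0] = 7 + 4 = 11, A[1][2] + B[2][0] = -2 + 3 = 1) = -4 (attained at k = 0)
  C[1][1] = min over k of (A[1][0] + B[0][1] = 1 + 10 = 11, A[1][1] + B[1][1] = 7 + 9 = 16, A[1][2] + B[2][1] = -2 + -1 = -3) = -3 (attained at k = 2)
  C[1][2] = min over k of (A[1][0] + B[0][2] = 1 + 2 = 3, A[1][1] + B[1][2] = 7 + -4 = 3, A[1][2] + B[2][2] = -2 + -3 = -5) = -5 (attained at k = 2)
  C[2][0] = min over k of (A[2][0] + B[0][0] = 0 + -5 = -5, A[2][1] + B[1][0] = 3 + 4 = 7, A[2][2] + B[2][0] = 3 + 3 = 6) = -5 (attained at k = 0)
  C[2][1] = min over k of (A[2][0] + B[0][1] = 0 + 10 = 10, A[2][1] + B[1][1] = 3 + 9 = 12, A[2][2] + B[2][1] = 3 + -1 = 2) = 2 (attained at k = 2)
  C[2][2] = min over k of (A[2][0] + B[0][2] = 0 + 2 = 2, A[2][1] + B[1][2] = 3 + -4 = -1, A[2][2] + B[2][2] = 3 + -3 = 0) = -1 (attained at k = 1)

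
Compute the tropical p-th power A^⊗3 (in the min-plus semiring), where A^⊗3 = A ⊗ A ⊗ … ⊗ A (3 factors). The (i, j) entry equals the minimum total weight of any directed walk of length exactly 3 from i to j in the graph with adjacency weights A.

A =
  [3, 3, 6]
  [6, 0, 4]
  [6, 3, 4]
A^⊗3 =
  [9, 3, 7]
  [6, 0, 4]
  [9, 3, 7]

Each entry (A^⊗3)_ij equals the minimum over all length-3 walks i = v_0 → v_1 → … → v_3 = j of Σ_t A[v_t][v_{t+1}]. For example, for (i, j) = (0, 2) we minimise over 9 possible intermediate vertex sequences; the minimum is 7, attained along the walk 0 → 1 → 1 → 2.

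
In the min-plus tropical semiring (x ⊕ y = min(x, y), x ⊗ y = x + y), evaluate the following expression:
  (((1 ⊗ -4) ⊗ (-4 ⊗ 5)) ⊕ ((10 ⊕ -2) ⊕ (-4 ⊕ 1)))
(((1 ⊗ -4) ⊗ (-4 ⊗ 5)) ⊕ ((10 ⊕ -2) ⊕ (-4 ⊕ 1))) = -4

Expand innermost to outermost. Recall ⊕ takes the minimum of its arguments and ⊗ takes their sum. Working out the expression (((1 ⊗ -4) ⊗ (-4 ⊗ 5)) ⊕ ((10 ⊕ -2) ⊕ (-4 ⊕ 1))) gives -4.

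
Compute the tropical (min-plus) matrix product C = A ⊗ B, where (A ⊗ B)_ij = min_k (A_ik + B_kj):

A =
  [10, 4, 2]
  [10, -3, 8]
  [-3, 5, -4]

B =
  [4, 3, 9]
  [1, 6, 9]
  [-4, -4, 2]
A ⊗ B =
  [-2, -2, 4]
  [-2, 3, 6]
  [-8, -8, -2]

Apply the min-plus product entry-by-entry:
  C[0][0] = min over k of (A[0][0] + B[0][0] = 10 + 4 = 14, A[0][1] + B[1][0] = 4 + 1 = 5, A[0][2] + B[2][0] = 2 + -4 = -2) = -2 (attained at k = 2)
  C[0][1] = min over k of (A[0][0] + B[0][1] = 10 + 3 = 13, A[0][1] + B[1][1] = 4 + 6 = 10, A[0][2] + B[2][1] = 2 + -4 = -2) = -2 (attained at k = 2)
  C[0][2] = min over k of (A[0][0] + B[0][2] = 10 + 9 = 19, A[0][1] + B[1][2] = 4 + 9 = 13, A[0][2] + B[2][2] = 2 + 2 = 4) = 4 (attained at k = 2)
  C[1][0] = min over k of (A[1][0] + B[0][0] = 10 + 4 = 14, A[1][1] + B[1][0] = -3 + 1 = -2, A[1][2] + B[2][0] = 8 + -4 = 4) = -2 (attained at k = 1)
  C[1][1] = min over k of (A[1][0] + B[0][1] = 10 + 3 = 13, A[1][1] + B[1][1] = -3 + 6 = 3, A[1][2] + B[2][1] = 8 + -4 = 4) = 3 (attained at k = 1)
  C[1][2] = min over k of (A[1][0] + B[0][2] = 10 + 9 = 19, A[1][1] + B[1][2] = -3 + 9 = 6, A[1][2] + B[2][2] = 8 + 2 = 10) = 6 (attained at k = 1)
  C[2][0] = min over k of (A[2][0] + B[0][0] = -3 + 4 = 1, A[2][1] + B[1][0] = 5 + 1 = 6, A[2][2] + B[2][0] = -4 + -4 = -8) = -8 (attained at k = 2)
  C[2][1] = min over k of (A[2][0] + B[0][1] = -3 + 3 = 0, A[2][1] + B[1][1] = 5 + 6 = 11, A[2][2] + B[2][1] = -4 + -4 = -8) = -8 (attained at k = 2)
  C[2][2] = min over k of (A[2][0] + B[0][2] = -3 + 9 = 6, A[2][1] + B[1][2] = 5 + 9 = 14, A[2][2] + B[2][2] = -4 + 2 = -2) = -2 (attained at k = 2)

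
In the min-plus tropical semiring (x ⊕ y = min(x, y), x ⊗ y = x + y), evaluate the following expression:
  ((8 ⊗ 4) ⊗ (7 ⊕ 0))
((8 ⊗ 4) ⊗ (7 ⊕ 0)) = 12

Expand innermost to outermost. Recall ⊕ takes the minimum of its arguments and ⊗ takes their sum. Working out the expression ((8 ⊗ 4) ⊗ (7 ⊕ 0)) gives 12.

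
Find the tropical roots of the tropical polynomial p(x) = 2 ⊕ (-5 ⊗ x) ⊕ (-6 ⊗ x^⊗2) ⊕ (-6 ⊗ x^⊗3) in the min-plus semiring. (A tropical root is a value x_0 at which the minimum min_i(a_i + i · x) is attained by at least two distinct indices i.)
Roots: {0, 1, 7}

Each tropical root is a break point of the lower envelope of the lines y = a_i + i · x (there are 4 lines, with slopes 0, 1, ..., 3). Only the lines that attain the minimum somewhere contribute to roots; other lines are dominated. Here the surviving (envelope) indices are i = 3, i = 2, i = 1, i = 0.
Intersections between consecutive envelope lines give the roots: for adjacent envelope indices i < j the intersection is x = (a_i − a_j) / (j − i). Reading off the sorted break points: {0, 1, 7}.
Verification: at each break x_0, at least two indices attain the minimum of min_i(a_i + i · x_0).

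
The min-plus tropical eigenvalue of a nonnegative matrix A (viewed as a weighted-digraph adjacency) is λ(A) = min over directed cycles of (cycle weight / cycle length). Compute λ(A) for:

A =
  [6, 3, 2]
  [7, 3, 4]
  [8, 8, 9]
λ(A) = 3

Enumerate directed cycles and compute their means (weight / length). Sample:
  cycle 0 → 0: weight = 6, length = 1, mean = 6/1 ≈ 6.000
  cycle 1 → 1: weight = 3, length = 1, mean = 3/1 ≈ 3.000
  cycle 2 → 2: weight = 9, length = 1, mean = 9/1 ≈ 9.000
  cycle 0 → 1 → 0: weight = 10, length = 2, mean = 10/2 ≈ 5.000
  cycle 0 → 2 → 0: weight = 10, length = 2, mean = 10/2 ≈ 5.000
  cycle 1 → 0 → 1: weight = 10, length = 2, mean = 10/2 ≈ 5.000
Minimum mean = 3.000, attained e.g. along the cycle 1 → 1 with weight 3 and length 1. So λ(A) = 3/1 = 3.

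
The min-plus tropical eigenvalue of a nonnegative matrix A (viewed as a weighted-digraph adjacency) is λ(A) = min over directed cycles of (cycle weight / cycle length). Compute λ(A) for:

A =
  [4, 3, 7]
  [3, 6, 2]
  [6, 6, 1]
λ(A) = 1

Enumerate directed cycles and compute their means (weight / length). Sample:
  cycle 0 → 0: weight = 4, length = 1, mean = 4/1 ≈ 4.000
  cycle 1 → 1: weight = 6, length = 1, mean = 6/1 ≈ 6.000
  cycle 2 → 2: weight = 1, length = 1, mean = 1/1 ≈ 1.000
  cycle 0 → 1 → 0: weight = 6, length = 2, mean = 6/2 ≈ 3.000
  cycle 0 → 2 → 0: weight = 13, length = 2, mean = 13/2 ≈ 6.500
  cycle 1 → 0 → 1: weight = 6, length = 2, mean = 6/2 ≈ 3.000
Minimum mean = 1.000, attained e.g. along the cycle 2 → 2 with weight 1 and length 1. So λ(A) = 1/1 = 1.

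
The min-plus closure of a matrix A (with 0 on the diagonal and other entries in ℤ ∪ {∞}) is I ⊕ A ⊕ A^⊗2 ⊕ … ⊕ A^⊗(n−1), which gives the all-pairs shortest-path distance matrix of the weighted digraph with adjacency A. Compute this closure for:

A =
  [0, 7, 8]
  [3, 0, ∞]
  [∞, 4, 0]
Closure =
  [0, 7, 8]
  [3, 0, 11]
  [7, 4, 0]

This is the Floyd-Warshall all-pairs shortest-path computation. For each intermediate vertex k = 0, 1, …, 2, update dist[i][j] ← min(dist[i][j], dist[i][k] + dist[k][j]). The final matrix gives, for each (i, j), the minimum total weight of any directed path from i to j (possibly empty when i = j).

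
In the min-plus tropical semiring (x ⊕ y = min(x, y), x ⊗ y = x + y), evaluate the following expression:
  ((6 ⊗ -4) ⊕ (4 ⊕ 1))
((6 ⊗ -4) ⊕ (4 ⊕ 1)) = 1

Expand innermost to outermost. Recall ⊕ takes the minimum of its arguments and ⊗ takes their sum. Working out the expression ((6 ⊗ -4) ⊕ (4 ⊕ 1)) gives 1.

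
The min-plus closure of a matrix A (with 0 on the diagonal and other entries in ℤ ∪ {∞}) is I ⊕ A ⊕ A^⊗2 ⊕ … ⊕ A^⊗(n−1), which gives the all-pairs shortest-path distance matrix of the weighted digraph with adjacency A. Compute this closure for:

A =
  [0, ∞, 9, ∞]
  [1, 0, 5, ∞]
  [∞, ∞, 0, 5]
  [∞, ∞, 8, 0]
Closure =
  [0, ∞, 9, 14]
  [1, 0, 5, 10]
  [∞, ∞, 0, 5]
  [∞, ∞, 8, 0]

This is the Floyd-Warshall all-pairs shortest-path computation. For each intermediate vertex k = 0, 1, …, 3, update dist[i][j] ← min(dist[i][j], dist[i][k] + dist[k][j]). The final matrix gives, for each (i, j), the minimum total weight of any directed path from i to j (possibly empty when i = j).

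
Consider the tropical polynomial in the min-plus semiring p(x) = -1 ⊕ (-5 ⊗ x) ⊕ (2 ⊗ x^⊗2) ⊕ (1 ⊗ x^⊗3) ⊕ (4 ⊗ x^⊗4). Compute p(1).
p(1) = -4

A tropical monomial a ⊗ x^⊗i evaluates to a + i · x. Evaluating each term at x = 1:
  Term 0 contributes -1 + 0 · 1 = -1
  Term 1 contributes -5 + 1 · 1 = -4
  Term 2 contributes 2 + 2 · 1 = 4
  Term 3 contributes 1 + 3 · 1 = 4
  Term 4 contributes 4 + 4 · 1 = 8
p(1) = ⊕ of these = min[-1, -4, 4, 4, 8] = -4.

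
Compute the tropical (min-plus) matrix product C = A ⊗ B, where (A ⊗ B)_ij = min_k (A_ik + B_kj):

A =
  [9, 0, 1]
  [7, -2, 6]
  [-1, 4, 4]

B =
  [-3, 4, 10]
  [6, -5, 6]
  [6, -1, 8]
A ⊗ B =
  [6, -5, 6]
  [4, -7, 4]
  [-4, -1, 9]

Apply the min-plus product entry-by-entry:
  C[0][0] = min over k of (A[0][0] + B[0][0] = 9 + -3 = 6, A[0][1] + B[1][0] = 0 + 6 = 6, A[0][2] + B[2][0] = 1 + 6 = 7) = 6 (attained at k = 0)
  C[0][1] = min over k of (A[0][0] + B[0][1] = 9 + 4 = 13, A[0][1] + B[1][1] = 0 + -5 = -5, A[0][2] + B[2][1] = 1 + -1 = 0) = -5 (attained at k = 1)
  C[0][2] = min over k of (A[0][0] + B[0][2] = 9 + 10 = 19, A[0][1] + B[1][2] = 0 + 6 = 6, A[0][2] + B[2][2] = 1 + 8 = 9) = 6 (attained at k = 1)
  C[1][0] = min over k of (A[1][0] + B[0][0] = 7 + -3 = 4, A[1][1] + B[1][0] = -2 + 6 = 4, A[1][2] + B[2][0] = 6 + 6 = 12) = 4 (attained at k = 0)
  C[1][1] = min over k of (A[1][0] + B[0][1] = 7 + 4 = 11, A[1][1] + B[1][1] = -2 + -5 = -7, A[1][2] + B[2][1] = 6 + -1 = 5) = -7 (attained at k = 1)
  C[1][2] = min over k of (A[1][0] + B[0][2] = 7 + 10 = 17, A[1][1] + B[1][2] = -2 + 6 = 4, A[1][2] + B[2][2] = 6 + 8 = 14) = 4 (attained at k = 1)
  C[2][0] = min over k of (A[2][0] + B[0][0] = -1 + -3 = -4, A[2][1] + B[1][0] = 4 + 6 = 10, A[2][2] + B[2][0] = 4 + 6 = 10) = -4 (attained at k = 0)
  C[2][1] = min over k of (A[2][0] + B[0][1] = -1 + 4 = 3, A[2][1] + B[1][1] = 4 + -5 = -1, A[2][2] + B[2][1] = 4 + -1 = 3) = -1 (attained at k = 1)
  C[2][2] = min over k of (A[2][0] + B[0][2] = -1 + 10 = 9, A[2][1] + B[1][2] = 4 + 6 = 10, A[2][2] + B[2][2] = 4 + 8 = 12) = 9 (attained at k = 0)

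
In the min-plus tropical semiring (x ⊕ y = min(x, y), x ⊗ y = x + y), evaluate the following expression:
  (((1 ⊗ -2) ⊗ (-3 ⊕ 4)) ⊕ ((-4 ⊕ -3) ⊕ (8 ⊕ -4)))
(((1 ⊗ -2) ⊗ (-3 ⊕ 4)) ⊕ ((-4 ⊕ -3) ⊕ (8 ⊕ -4))) = -4

Expand innermost to outermost. Recall ⊕ takes the minimum of its arguments and ⊗ takes their sum. Working out the expression (((1 ⊗ -2) ⊗ (-3 ⊕ 4)) ⊕ ((-4 ⊕ -3) ⊕ (8 ⊕ -4))) gives -4.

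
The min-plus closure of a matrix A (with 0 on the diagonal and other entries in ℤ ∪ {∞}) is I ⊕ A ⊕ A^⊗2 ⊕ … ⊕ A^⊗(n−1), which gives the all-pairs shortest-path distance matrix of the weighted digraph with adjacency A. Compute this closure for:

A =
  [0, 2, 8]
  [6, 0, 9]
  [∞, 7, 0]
Closure =
  [0, 2, 8]
  [6, 0, 9]
  [13, 7, 0]

This is the Floyd-Warshall all-pairs shortest-path computation. For each intermediate vertex k = 0, 1, …, 2, update dist[i][j] ← min(dist[i][j], dist[i][k] + dist[k][j]). The final matrix gives, for each (i, j), the minimum total weight of any directed path from i to j (possibly empty when i = j).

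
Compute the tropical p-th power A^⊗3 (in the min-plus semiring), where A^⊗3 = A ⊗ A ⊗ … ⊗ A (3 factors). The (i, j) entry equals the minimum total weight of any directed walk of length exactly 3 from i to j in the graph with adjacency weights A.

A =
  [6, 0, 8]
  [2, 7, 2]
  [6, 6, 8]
A^⊗3 =
  [8, 2, 8]
  [4, 8, 4]
  [8, 8, 8]

Each entry (A^⊗3)_ij equals the minimum over all length-3 walks i = v_0 → v_1 → … → v_3 = j of Σ_t A[v_t][v_{t+1}]. For example, for (i, j) = (0, 2) we minimise over 9 possible intermediate vertex sequences; the minimum is 8, attained along the walk 0 → 0 → 1 → 2.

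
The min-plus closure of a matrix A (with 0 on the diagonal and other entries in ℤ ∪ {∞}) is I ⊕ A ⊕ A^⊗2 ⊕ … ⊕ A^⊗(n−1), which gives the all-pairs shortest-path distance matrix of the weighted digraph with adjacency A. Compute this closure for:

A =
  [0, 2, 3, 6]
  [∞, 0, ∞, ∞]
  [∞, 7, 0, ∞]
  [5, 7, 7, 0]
Closure =
  [0, 2, 3, 6]
  [∞, 0, ∞, ∞]
  [∞, 7, 0, ∞]
  [5, 7, 7, 0]

This is the Floyd-Warshall all-pairs shortest-path computation. For each intermediate vertex k = 0, 1, …, 3, update dist[i][j] ← min(dist[i][j], dist[i][k] + dist[k][j]). The final matrix gives, for each (i, j), the minimum total weight of any directed path from i to j (possibly empty when i = j).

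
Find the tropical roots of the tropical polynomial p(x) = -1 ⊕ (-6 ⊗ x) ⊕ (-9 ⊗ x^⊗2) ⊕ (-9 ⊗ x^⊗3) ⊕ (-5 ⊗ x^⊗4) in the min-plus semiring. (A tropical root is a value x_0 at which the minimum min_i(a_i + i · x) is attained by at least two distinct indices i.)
Roots: {-4, 0, 3, 5}

Each tropical root is a break point of the lower envelope of the lines y = a_i + i · x (there are 5 lines, with slopes 0, 1, ..., 4). Only the lines that attain the minimum somewhere contribute to roots; other lines are dominated. Here the surviving (envelope) indices are i = 4, i = 3, i = 2, i = 1, i = 0.
Intersections between consecutive envelope lines give the roots: for adjacent envelope indices i < j the intersection is x = (a_i − a_j) / (j − i). Reading off the sorted break points: {-4, 0, 3, 5}.
Verification: at each break x_0, at least two indices attain the minimum of min_i(a_i + i · x_0).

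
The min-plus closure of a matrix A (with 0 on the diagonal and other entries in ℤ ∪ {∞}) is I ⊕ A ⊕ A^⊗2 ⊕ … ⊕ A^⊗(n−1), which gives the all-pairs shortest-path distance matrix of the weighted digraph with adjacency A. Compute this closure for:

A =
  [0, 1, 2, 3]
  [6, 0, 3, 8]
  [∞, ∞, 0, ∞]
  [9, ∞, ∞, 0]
Closure =
  [0, 1, 2, 3]
  [6, 0, 3, 8]
  [∞, ∞, 0, ∞]
  [9, 10, 11, 0]

This is the Floyd-Warshall all-pairs shortest-path computation. For each intermediate vertex k = 0, 1, …, 3, update dist[i][j] ← min(dist[i][j], dist[i][k] + dist[k][j]). The final matrix gives, for each (i, j), the minimum total weight of any directed path from i to j (possibly empty when i = j).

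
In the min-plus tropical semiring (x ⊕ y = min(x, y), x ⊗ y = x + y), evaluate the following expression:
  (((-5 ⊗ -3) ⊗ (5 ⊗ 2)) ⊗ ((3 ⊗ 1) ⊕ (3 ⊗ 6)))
(((-5 ⊗ -3) ⊗ (5 ⊗ 2)) ⊗ ((3 ⊗ 1) ⊕ (3 ⊗ 6))) = 3

Expand innermost to outermost. Recall ⊕ takes the minimum of its arguments and ⊗ takes their sum. Working out the expression (((-5 ⊗ -3) ⊗ (5 ⊗ 2)) ⊗ ((3 ⊗ 1) ⊕ (3 ⊗ 6))) gives 3.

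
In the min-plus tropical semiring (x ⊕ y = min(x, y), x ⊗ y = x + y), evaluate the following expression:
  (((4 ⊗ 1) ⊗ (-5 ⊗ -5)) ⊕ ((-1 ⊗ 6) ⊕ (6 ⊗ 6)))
(((4 ⊗ 1) ⊗ (-5 ⊗ -5)) ⊕ ((-1 ⊗ 6) ⊕ (6 ⊗ 6))) = -5

Expand innermost to outermost. Recall ⊕ takes the minimum of its arguments and ⊗ takes their sum. Working out the expression (((4 ⊗ 1) ⊗ (-5 ⊗ -5)) ⊕ ((-1 ⊗ 6) ⊕ (6 ⊗ 6))) gives -5.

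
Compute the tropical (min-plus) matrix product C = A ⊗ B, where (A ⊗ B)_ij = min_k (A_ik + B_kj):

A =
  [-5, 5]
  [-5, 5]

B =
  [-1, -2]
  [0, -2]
A ⊗ B =
  [-6, -7]
  [-6, -7]

Apply the min-plus product entry-by-entry:
  C[0][0] = min over k of (A[0][0] + B[0][0] = -5 + -1 = -6, A[0][1] + B[1][0] = 5 + 0 = 5) = -6 (attained at k = 0)
  C[0][1] = min over k of (A[0][0] + B[0][1] = -5 + -2 = -7, A[0][1] + B[1][1] = 5 + -2 = 3) = -7 (attained at k = 0)
  C[1][0] = min over k of (A[1][0] + B[0][0] = -5 + -1 = -6, A[1][1] + B[1][0] = 5 + 0 = 5) = -6 (attained at k = 0)
  C[1][1] = min over k of (A[1][0] + B[0][1] = -5 + -2 = -7, A[1][1] + B[1][1] = 5 + -2 = 3) = -7 (attained at k = 0)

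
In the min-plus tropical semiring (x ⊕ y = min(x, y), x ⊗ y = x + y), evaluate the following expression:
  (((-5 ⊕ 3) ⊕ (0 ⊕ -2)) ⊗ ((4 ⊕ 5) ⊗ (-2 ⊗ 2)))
(((-5 ⊕ 3) ⊕ (0 ⊕ -2)) ⊗ ((4 ⊕ 5) ⊗ (-2 ⊗ 2))) = -1

Expand innermost to outermost. Recall ⊕ takes the minimum of its arguments and ⊗ takes their sum. Working out the expression (((-5 ⊕ 3) ⊕ (0 ⊕ -2)) ⊗ ((4 ⊕ 5) ⊗ (-2 ⊗ 2))) gives -1.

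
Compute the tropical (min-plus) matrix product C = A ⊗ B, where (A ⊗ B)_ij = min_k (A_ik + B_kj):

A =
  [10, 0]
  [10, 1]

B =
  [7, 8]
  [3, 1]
A ⊗ B =
  [3, 1]
  [4, 2]

Apply the min-plus product entry-by-entry:
  C[0][0] = min over k of (A[0][0] + B[0][0] = 10 + 7 = 17, A[0][1] + B[1][0] = 0 + 3 = 3) = 3 (attained at k = 1)
  C[0][1] = min over k of (A[0][0] + B[0][1] = 10 + 8 = 18, A[0][1] + B[1][1] = 0 + 1 = 1) = 1 (attained at k = 1)
  C[1][0] = min over k of (A[1][0] + B[0][0] = 10 + 7 = 17, A[1][1] + B[1][0] = 1 + 3 = 4) = 4 (attained at k = 1)
  C[1][1] = min over k of (A[1][0] + B[0][1] = 10 + 8 = 18, A[1][1] + B[1][1] = 1 + 1 = 2) = 2 (attained at k = 1)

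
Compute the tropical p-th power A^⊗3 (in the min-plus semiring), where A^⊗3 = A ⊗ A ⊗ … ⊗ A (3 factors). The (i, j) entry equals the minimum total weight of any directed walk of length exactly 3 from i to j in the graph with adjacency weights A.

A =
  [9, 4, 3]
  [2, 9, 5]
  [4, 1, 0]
A^⊗3 =
  [6, 4, 3]
  [8, 6, 5]
  [3, 1, 0]

Each entry (A^⊗3)_ij equals the minimum over all length-3 walks i = v_0 → v_1 → … → v_3 = j of Σ_t A[v_t][v_{t+1}]. For example, for (i, j) = (0, 2) we minimise over 9 possible intermediate vertex sequences; the minimum is 3, attained along the walk 0 → 2 → 2 → 2.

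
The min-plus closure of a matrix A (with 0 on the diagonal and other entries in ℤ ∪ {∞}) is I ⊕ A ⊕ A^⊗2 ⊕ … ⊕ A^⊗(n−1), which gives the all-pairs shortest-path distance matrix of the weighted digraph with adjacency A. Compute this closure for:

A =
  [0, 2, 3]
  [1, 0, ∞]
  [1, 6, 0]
Closure =
  [0, 2, 3]
  [1, 0, 4]
  [1, 3, 0]

This is the Floyd-Warshall all-pairs shortest-path computation. For each intermediate vertex k = 0, 1, …, 2, update dist[i][j] ← min(dist[i][j], dist[i][k] + dist[k][j]). The final matrix gives, for each (i, j), the minimum total weight of any directed path from i to j (possibly empty when i = j).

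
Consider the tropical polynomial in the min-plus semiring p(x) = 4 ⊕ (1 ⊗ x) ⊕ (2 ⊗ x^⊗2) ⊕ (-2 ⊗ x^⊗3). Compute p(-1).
p(-1) = -5

A tropical monomial a ⊗ x^⊗i evaluates to a + i · x. Evaluating each term at x = -1:
  Term 0 contributes 4 + 0 · -1 = 4
  Term 1 contributes 1 + 1 · -1 = 0
  Term 2 contributes 2 + 2 · -1 = 0
  Term 3 contributes -2 + 3 · -1 = -5
p(-1) = ⊕ of these = min[4, 0, 0, -5] = -5.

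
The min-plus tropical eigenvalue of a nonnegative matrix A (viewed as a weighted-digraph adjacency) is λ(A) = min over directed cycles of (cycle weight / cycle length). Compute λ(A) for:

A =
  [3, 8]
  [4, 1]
λ(A) = 1

Enumerate directed cycles and compute their means (weight / length). Sample:
  cycle 0 → 0: weight = 3, length = 1, mean = 3/1 ≈ 3.000
  cycle 1 → 1: weight = 1, length = 1, mean = 1/1 ≈ 1.000
  cycle 0 → 1 → 0: weight = 12, length = 2, mean = 12/2 ≈ 6.000
  cycle 1 → 0 → 1: weight = 12, length = 2, mean = 12/2 ≈ 6.000
Minimum mean = 1.000, attained e.g. along the cycle 1 → 1 with weight 1 and length 1. So λ(A) = 1/1 = 1.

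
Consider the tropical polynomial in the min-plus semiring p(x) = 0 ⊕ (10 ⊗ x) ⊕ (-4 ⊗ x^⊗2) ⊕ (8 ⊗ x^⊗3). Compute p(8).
p(8) = 0

A tropical monomial a ⊗ x^⊗i evaluates to a + i · x. Evaluating each term at x = 8:
  Term 0 contributes 0 + 0 · 8 = 0
  Term 1 contributes 10 + 1 · 8 = 18
  Term 2 contributes -4 + 2 · 8 = 12
  Term 3 contributes 8 + 3 · 8 = 32
p(8) = ⊕ of these = min[0, 18, 12, 32] = 0.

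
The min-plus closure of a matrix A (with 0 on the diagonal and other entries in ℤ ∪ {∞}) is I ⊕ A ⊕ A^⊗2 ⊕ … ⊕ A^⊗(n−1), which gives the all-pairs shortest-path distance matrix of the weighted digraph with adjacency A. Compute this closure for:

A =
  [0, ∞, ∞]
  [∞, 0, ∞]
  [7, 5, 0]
Closure =
  [0, ∞, ∞]
  [∞, 0, ∞]
  [7, 5, 0]

This is the Floyd-Warshall all-pairs shortest-path computation. For each intermediate vertex k = 0, 1, …, 2, update dist[i][j] ← min(dist[i][j], dist[i][k] + dist[k][j]). The final matrix gives, for each (i, j), the minimum total weight of any directed path from i to j (possibly empty when i = j).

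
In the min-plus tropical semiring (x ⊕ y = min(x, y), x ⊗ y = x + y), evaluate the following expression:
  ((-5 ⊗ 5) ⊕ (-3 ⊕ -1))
((-5 ⊗ 5) ⊕ (-3 ⊕ -1)) = -3

Expand innermost to outermost. Recall ⊕ takes the minimum of its arguments and ⊗ takes their sum. Working out the expression ((-5 ⊗ 5) ⊕ (-3 ⊕ -1)) gives -3.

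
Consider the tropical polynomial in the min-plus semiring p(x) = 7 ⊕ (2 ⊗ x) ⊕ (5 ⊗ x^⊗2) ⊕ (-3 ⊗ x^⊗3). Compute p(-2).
p(-2) = -9

A tropical monomial a ⊗ x^⊗i evaluates to a + i · x. Evaluating each term at x = -2:
  Term 0 contributes 7 + 0 · -2 = 7
  Term 1 contributes 2 + 1 · -2 = 0
  Term 2 contributes 5 + 2 · -2 = 1
  Term 3 contributes -3 + 3 · -2 = -9
p(-2) = ⊕ of these = min[7, 0, 1, -9] = -9.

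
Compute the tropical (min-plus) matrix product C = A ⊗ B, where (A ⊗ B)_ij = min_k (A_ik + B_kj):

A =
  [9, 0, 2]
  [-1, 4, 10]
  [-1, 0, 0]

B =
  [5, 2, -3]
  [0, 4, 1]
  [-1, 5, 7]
A ⊗ B =
  [0, 4, 1]
  [4, 1, -4]
  [-1, 1, -4]

Apply the min-plus product entry-by-entry:
  C[0][0] = min over k of (A[0][0] + B[0][0] = 9 + 5 = 14, A[0][1] + B[1][0] = 0 + 0 = 0, A[0][2] + B[2][0] = 2 + -1 = 1) = 0 (attained at k = 1)
  C[0][1] = min over k of (A[0][0] + B[0][1] = 9 + 2 = 11, A[0][1] + B[1][1] = 0 + 4 = 4, A[0][2] + B[2][1] = 2 + 5 = 7) = 4 (attained at k = 1)
  C[0][2] = min over k of (A[0][0] + B[0][2] = 9 + -3 = 6, A[0][1] + B[1][2] = 0 + 1 = 1, A[0][2] + B[2][2] = 2 + 7 = 9) = 1 (attained at k = 1)
  C[1][0] = min over k of (A[1][0] + B[0][0] = -1 + 5 = 4, A[1][1] + B[1][0] = 4 + 0 = 4, A[1][2] + B[2][0] = 10 + -1 = 9) = 4 (attained at k = 0)
  C[1][1] = min over k of (A[1][0] + B[0][1] = -1 + 2 = 1, A[1][1] + B[1][1] = 4 + 4 = 8, A[1][2] + B[2][1] = 10 + 5 = 15) = 1 (attained at k = 0)
  C[1][2] = min over k of (A[1][0] + B[0][2] = -1 + -3 = -4, A[1][1] + B[1][2] = 4 + 1 = 5, A[1][2] + B[2][2] = 10 + 7 = 17) = -4 (attained at k = 0)
  C[2][0] = min over k of (A[2][0] + B[0][0] = -1 + 5 = 4, A[2][1] + B[1][0] = 0 + 0 = 0, A[2][2] + B[2][0] = 0 + -1 = -1) = -1 (attained at k = 2)
  C[2][1] = min over k of (A[2][0] + B[0][1] = -1 + 2 = 1, A[2][1] + B[1][1] = 0 + 4 = 4, A[2][2] + B[2][1] = 0 + 5 = 5) = 1 (attained at k = 0)
  C[2][2] = min over k of (A[2][0] + B[0][2] = -1 + -3 = -4, A[2][1] + B[1][2] = 0 + 1 = 1, A[2][2] + B[2][2] = 0 + 7 = 7) = -4 (attained at k = 0)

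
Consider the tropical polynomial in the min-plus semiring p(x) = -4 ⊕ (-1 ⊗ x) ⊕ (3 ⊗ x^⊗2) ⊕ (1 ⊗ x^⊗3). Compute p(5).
p(5) = -4

A tropical monomial a ⊗ x^⊗i evaluates to a + i · x. Evaluating each term at x = 5:
  Term 0 contributes -4 + 0 · 5 = -4
  Term 1 contributes -1 + 1 · 5 = 4
  Term 2 contributes 3 + 2 · 5 = 13
  Term 3 contributes 1 + 3 · 5 = 16
p(5) = ⊕ of these = min[-4, 4, 13, 16] = -4.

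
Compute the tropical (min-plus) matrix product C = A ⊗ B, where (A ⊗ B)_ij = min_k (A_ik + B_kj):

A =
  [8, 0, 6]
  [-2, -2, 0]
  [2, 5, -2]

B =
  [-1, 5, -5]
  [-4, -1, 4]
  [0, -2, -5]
A ⊗ B =
  [-4, -1, 1]
  [-6, -3, -7]
  [-2, -4, -7]

Apply the min-plus product entry-by-entry:
  C[0][0] = min over k of (A[0][0] + B[0][0] = 8 + -1 = 7, A[0][1] + B[1][0] = 0 + -4 = -4, A[0][2] + B[2][0] = 6 + 0 = 6) = -4 (attained at k = 1)
  C[0][1] = min over k of (A[0][0] + B[0][1] = 8 + 5 = 13, A[0][1] + B[1][1] = 0 + -1 = -1, A[0][2] + B[2][1] = 6 + -2 = 4) = -1 (attained at k = 1)
  C[0][2] = min over k of (A[0][0] + B[0][2] = 8 + -5 = 3, A[0][1] + B[1][2] = 0 + 4 = 4, A[0][2] + B[2][2] = 6 + -5 = 1) = 1 (attained at k = 2)
  C[1][0] = min over k of (A[1][0] + B[0][0] = -2 + -1 = -3, A[1][1] + B[1][0] = -2 + -4 = -6, A[1][2] + B[2][0] = 0 + 0 = 0) = -6 (attained at k = 1)
  C[1][1] = min over k of (A[1][0] + B[0][1] = -2 + 5 = 3, A[1][1] + B[1][1] = -2 + -1 = -3, A[1][2] + B[2][1] = 0 + -2 = -2) = -3 (attained at k = 1)
  C[1][2] = min over k of (A[1][0] + B[0][2] = -2 + -5 = -7, A[1][1] + B[1][2] = -2 + 4 = 2, A[1][2] + B[2][2] = 0 + -5 = -5) = -7 (attained at k = 0)
  C[2][0] = min over k of (A[2][0] + B[0][0] = 2 + -1 = 1, A[2][1] + B[1][0] = 5 + -4 = 1, A[2][2] + B[2][0] = -2 + 0 = -2) = -2 (attained at k = 2)
  C[2][1] = min over k of (A[2][0] + B[0][1] = 2 + 5 = 7, A[2][1] + B[1][1] = 5 + -1 = 4, A[2][2] + B[2][1] = -2 + -2 = -4) = -4 (attained at k = 2)
  C[2][2] = min over k of (A[2][0] + B[0][2] = 2 + -5 = -3, A[2][1] + B[1][2] = 5 + 4 = 9, A[2][2] + B[2][2] = -2 + -5 = -7) = -7 (attained at k = 2)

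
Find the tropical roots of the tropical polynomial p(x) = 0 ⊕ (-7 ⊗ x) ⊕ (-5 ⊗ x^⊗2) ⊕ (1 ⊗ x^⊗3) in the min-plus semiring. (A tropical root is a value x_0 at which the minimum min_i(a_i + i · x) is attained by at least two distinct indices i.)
Roots: {-6, -2, 7}

Each tropical root is a break point of the lower envelope of the lines y = a_i + i · x (there are 4 lines, with slopes 0, 1, ..., 3). Only the lines that attain the minimum somewhere contribute to roots; other lines are dominated. Here the surviving (envelope) indices are i = 3, i = 2, i = 1, i = 0.
Intersections between consecutive envelope lines give the roots: for adjacent envelope indices i < j the intersection is x = (a_i − a_j) / (j − i). Reading off the sorted break points: {-6, -2, 7}.
Verification: at each break x_0, at least two indices attain the minimum of min_i(a_i + i · x_0).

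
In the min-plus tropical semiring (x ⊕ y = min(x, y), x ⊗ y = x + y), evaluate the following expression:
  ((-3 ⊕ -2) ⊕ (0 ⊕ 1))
((-3 ⊕ -2) ⊕ (0 ⊕ 1)) = -3

Expand innermost to outermost. Recall ⊕ takes the minimum of its arguments and ⊗ takes their sum. Working out the expression ((-3 ⊕ -2) ⊕ (0 ⊕ 1)) gives -3.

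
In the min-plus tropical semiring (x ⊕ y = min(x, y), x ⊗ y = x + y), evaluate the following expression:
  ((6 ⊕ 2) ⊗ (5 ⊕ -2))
((6 ⊕ 2) ⊗ (5 ⊕ -2)) = 0

Expand innermost to outermost. Recall ⊕ takes the minimum of its arguments and ⊗ takes their sum. Working out the expression ((6 ⊕ 2) ⊗ (5 ⊕ -2)) gives 0.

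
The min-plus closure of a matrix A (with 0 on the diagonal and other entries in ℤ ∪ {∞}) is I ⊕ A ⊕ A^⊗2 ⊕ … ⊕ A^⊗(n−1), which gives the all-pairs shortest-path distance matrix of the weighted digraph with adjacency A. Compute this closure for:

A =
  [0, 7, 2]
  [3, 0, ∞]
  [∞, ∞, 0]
Closure =
  [0, 7, 2]
  [3, 0, 5]
  [∞, ∞, 0]

This is the Floyd-Warshall all-pairs shortest-path computation. For each intermediate vertex k = 0, 1, …, 2, update dist[i][j] ← min(dist[i][j], dist[i][k] + dist[k][j]). The final matrix gives, for each (i, j), the minimum total weight of any directed path from i to j (possibly empty when i = j).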